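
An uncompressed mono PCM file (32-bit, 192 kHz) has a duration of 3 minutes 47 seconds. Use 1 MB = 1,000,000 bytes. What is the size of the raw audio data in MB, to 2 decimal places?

Duration = 3 minutes 47 seconds = 227 s.
Bytes = 192,000 samples/s × 227 s × 4 bytes/sample × 1 ch = 174,336,000 bytes.
174,336,000 / 1,000,000 = 174.34 MB.

174.34 MB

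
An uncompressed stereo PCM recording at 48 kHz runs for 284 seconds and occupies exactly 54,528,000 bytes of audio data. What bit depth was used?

Bytes per sample = 54,528,000 / (48,000 × 284 × 2) = 54,528,000 / 27,264,000 = 2.
Bit depth = 2 × 8 = 16 bits.

16 bits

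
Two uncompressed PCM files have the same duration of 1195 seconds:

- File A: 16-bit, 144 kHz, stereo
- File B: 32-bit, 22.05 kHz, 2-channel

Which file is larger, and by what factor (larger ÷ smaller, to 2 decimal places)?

File A, by a factor of 3.27

File A: 144,000 × 2 × 2 = 576,000 bytes/s.
File B: 22,050 × 4 × 2 = 176,400 bytes/s.
File A is larger; ratio = 688,320,000 / 210,798,000 = 3.27.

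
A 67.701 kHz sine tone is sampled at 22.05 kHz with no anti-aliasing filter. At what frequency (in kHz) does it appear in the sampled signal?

1.551 kHz

Nyquist = 22,050/2 = 11,025 Hz; 67,701 Hz exceeds it.
Alias = |67,701 − 3×22,050| = |67,701 − 66,150| = 1,551 Hz = 1.551 kHz.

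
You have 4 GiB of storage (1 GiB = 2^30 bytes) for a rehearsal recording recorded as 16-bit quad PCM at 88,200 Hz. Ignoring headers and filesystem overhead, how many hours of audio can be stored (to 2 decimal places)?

1.69 hours

Uncompressed byte rate = 88,200 × 2 × 4 = 705,600 bytes/s.
Capacity = 4 × 1,073,741,824 = 4,294,967,296 bytes.
4,294,967,296 / 705,600 ≈ 6086.97 s → 1.69 hours.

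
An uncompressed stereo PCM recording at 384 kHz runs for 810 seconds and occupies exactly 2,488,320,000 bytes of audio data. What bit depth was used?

Bytes per sample = 2,488,320,000 / (384,000 × 810 × 2) = 2,488,320,000 / 622,080,000 = 4.
Bit depth = 4 × 8 = 32 bits.

32 bits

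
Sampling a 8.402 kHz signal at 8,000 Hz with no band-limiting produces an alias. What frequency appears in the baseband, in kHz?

Nyquist = 8,000/2 = 4,000 Hz; 8,402 Hz exceeds it.
Alias = |8,402 − 1×8,000| = |8,402 − 8,000| = 402 Hz = 0.402 kHz.

0.402 kHz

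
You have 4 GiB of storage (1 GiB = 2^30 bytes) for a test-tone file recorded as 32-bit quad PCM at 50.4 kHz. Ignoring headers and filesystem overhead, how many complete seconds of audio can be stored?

Uncompressed byte rate = 50,400 × 4 × 4 = 806,400 bytes/s.
Capacity = 4 × 1,073,741,824 = 4,294,967,296 bytes.
4,294,967,296 / 806,400 ≈ 5326.1 s → 5,326 seconds.

5,326 seconds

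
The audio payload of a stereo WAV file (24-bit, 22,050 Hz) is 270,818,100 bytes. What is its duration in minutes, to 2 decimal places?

34.12 minutes

Byte rate = 22,050 × 3 × 2 = 132,300 bytes/s.
Duration = 270,818,100 / 132,300 = 2,047 s.
2,047 s / 60 = 34.12 minutes.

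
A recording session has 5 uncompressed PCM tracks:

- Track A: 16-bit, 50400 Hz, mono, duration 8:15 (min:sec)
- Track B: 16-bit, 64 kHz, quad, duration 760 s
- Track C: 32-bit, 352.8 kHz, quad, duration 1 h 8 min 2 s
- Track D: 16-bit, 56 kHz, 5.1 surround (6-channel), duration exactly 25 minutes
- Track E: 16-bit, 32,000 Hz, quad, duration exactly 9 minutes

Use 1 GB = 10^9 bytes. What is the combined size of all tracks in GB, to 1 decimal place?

24.6 GB

Track A: 8:15 (min:sec) = 495 s; 50,400 × 495 × 2 × 1 = 49,896,000 bytes.
Track B: 64,000 × 760 × 2 × 4 = 389,120,000 bytes.
Track C: 1 h 8 min 2 s = 4,082 s; 352,800 × 4,082 × 4 × 4 = 23,042,073,600 bytes.
Track D: exactly 25 minutes = 1,500 s; 56,000 × 1,500 × 2 × 6 = 1,008,000,000 bytes.
Track E: exactly 9 minutes = 540 s; 32,000 × 540 × 2 × 4 = 138,240,000 bytes.
Total = 24,627,329,600 bytes = 24.6 GB.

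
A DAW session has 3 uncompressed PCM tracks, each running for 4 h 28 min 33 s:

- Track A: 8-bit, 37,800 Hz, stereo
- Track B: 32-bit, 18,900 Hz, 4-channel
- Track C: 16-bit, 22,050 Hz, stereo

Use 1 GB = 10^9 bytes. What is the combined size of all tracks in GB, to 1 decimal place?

4 h 28 min 33 s = 16,113 s.
Track A: 37,800 × 16,113 × 1 × 2 = 1,218,142,800 bytes.
Track B: 18,900 × 16,113 × 4 × 4 = 4,872,571,200 bytes.
Track C: 22,050 × 16,113 × 2 × 2 = 1,421,166,600 bytes.
Total = 7,511,880,600 bytes = 7.5 GB.

7.5 GB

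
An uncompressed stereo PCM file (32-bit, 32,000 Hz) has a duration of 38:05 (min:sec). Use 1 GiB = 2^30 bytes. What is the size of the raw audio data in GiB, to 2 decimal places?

Duration = 38:05 (min:sec) = 2,285 s.
Bytes = 32,000 samples/s × 2,285 s × 4 bytes/sample × 2 ch = 584,960,000 bytes.
584,960,000 / 1,073,741,824 = 0.54 GiB.

0.54 GiB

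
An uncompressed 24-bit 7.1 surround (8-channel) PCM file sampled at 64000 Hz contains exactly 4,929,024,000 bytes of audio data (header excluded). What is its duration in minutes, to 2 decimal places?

Byte rate = 64,000 × 3 × 8 = 1,536,000 bytes/s.
Duration = 4,929,024,000 / 1,536,000 = 3,209 s.
3,209 s / 60 = 53.48 minutes.

53.48 minutes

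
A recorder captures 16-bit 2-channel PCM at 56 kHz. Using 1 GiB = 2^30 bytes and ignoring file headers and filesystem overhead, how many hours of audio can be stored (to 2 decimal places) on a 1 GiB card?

1.33 hours

Uncompressed byte rate = 56,000 × 2 × 2 = 224,000 bytes/s.
Capacity = 1 × 1,073,741,824 = 1,073,741,824 bytes.
1,073,741,824 / 224,000 ≈ 4793.49 s → 1.33 hours.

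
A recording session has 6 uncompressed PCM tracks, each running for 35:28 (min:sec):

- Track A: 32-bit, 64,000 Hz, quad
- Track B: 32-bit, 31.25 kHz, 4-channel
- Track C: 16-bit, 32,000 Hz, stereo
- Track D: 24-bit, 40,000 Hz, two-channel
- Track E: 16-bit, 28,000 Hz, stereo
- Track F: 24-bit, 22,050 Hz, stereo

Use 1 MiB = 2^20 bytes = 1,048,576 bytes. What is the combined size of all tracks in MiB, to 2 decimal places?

4335.45 MiB

35:28 (min:sec) = 2,128 s.
Track A: 64,000 × 2,128 × 4 × 4 = 2,179,072,000 bytes.
Track B: 31,250 × 2,128 × 4 × 4 = 1,064,000,000 bytes.
Track C: 32,000 × 2,128 × 2 × 2 = 272,384,000 bytes.
Track D: 40,000 × 2,128 × 3 × 2 = 510,720,000 bytes.
Track E: 28,000 × 2,128 × 2 × 2 = 238,336,000 bytes.
Track F: 22,050 × 2,128 × 3 × 2 = 281,534,400 bytes.
Total = 4,546,046,400 bytes = 4335.45 MiB.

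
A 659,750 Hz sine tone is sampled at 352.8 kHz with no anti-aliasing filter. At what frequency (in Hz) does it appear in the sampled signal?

45,850 Hz

Nyquist = 352,800/2 = 176,400 Hz; 659,750 Hz exceeds it.
Alias = |659,750 − 2×352,800| = |659,750 − 705,600| = 45,850 Hz.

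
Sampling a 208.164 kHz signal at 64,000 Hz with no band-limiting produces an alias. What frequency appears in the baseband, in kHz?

16.164 kHz

Nyquist = 64,000/2 = 32,000 Hz; 208,164 Hz exceeds it.
Alias = |208,164 − 3×64,000| = |208,164 − 192,000| = 16,164 Hz = 16.164 kHz.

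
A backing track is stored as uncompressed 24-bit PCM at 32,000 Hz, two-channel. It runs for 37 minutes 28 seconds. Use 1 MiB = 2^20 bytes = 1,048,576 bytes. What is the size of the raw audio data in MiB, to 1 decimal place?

Duration = 37 minutes 28 seconds = 2,248 s.
Bytes = 32,000 samples/s × 2,248 s × 3 bytes/sample × 2 ch = 431,616,000 bytes.
431,616,000 / 1,048,576 = 411.6 MiB.

411.6 MiB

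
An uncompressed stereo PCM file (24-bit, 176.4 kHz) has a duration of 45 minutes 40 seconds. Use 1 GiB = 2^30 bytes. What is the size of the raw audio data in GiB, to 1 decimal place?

2.7 GiB

Duration = 45 minutes 40 seconds = 2,740 s.
Bytes = 176,400 samples/s × 2,740 s × 3 bytes/sample × 2 ch = 2,900,016,000 bytes.
2,900,016,000 / 1,073,741,824 = 2.7 GiB.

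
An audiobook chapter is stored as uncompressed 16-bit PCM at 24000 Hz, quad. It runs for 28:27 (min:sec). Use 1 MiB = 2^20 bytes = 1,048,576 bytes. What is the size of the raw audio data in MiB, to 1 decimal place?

Duration = 28:27 (min:sec) = 1,707 s.
Bytes = 24,000 samples/s × 1,707 s × 2 bytes/sample × 4 ch = 327,744,000 bytes.
327,744,000 / 1,048,576 = 312.6 MiB.

312.6 MiB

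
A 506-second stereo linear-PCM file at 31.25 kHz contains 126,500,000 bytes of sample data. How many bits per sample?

Bytes per sample = 126,500,000 / (31,250 × 506 × 2) = 126,500,000 / 31,625,000 = 4.
Bit depth = 4 × 8 = 32 bits.

32 bits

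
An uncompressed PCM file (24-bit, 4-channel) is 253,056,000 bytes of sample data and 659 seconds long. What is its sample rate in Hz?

32,000 Hz

Bytes = sample_rate × seconds × bytes_per_sample × channels.
sample_rate = 253,056,000 / (659 × 3 × 4) = 253,056,000 / 7,908 = 32,000 Hz.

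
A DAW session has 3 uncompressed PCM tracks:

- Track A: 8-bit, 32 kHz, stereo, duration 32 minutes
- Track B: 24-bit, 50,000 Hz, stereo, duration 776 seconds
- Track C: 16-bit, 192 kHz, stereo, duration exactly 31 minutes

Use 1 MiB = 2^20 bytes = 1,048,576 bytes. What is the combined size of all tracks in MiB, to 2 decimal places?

1701.51 MiB

Track A: 32 minutes = 1,920 s; 32,000 × 1,920 × 1 × 2 = 122,880,000 bytes.
Track B: 50,000 × 776 × 3 × 2 = 232,800,000 bytes.
Track C: exactly 31 minutes = 1,860 s; 192,000 × 1,860 × 2 × 2 = 1,428,480,000 bytes.
Total = 1,784,160,000 bytes = 1701.51 MiB.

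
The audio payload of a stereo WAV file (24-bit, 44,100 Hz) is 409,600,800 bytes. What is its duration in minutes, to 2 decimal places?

25.80 minutes

Byte rate = 44,100 × 3 × 2 = 264,600 bytes/s.
Duration = 409,600,800 / 264,600 = 1,548 s.
1,548 s / 60 = 25.80 minutes.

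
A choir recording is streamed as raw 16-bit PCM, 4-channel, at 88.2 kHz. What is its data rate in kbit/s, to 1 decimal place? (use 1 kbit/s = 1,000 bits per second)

Bit rate = 88,200 × 16 × 4 = 5,644,800 bits/s.
= 5644.8 kbit/s.

5644.8 kbit/s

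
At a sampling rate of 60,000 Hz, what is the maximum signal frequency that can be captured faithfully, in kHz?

Nyquist frequency = sample rate / 2 = 60,000 / 2 = 30 kHz.

30 kHz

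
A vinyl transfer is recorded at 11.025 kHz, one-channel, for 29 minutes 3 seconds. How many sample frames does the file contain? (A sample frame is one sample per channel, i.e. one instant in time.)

29 minutes 3 seconds = 1,743 s.
11,025 samples/s × 1,743 s = 19,216,575 frames.

19,216,575 sample frames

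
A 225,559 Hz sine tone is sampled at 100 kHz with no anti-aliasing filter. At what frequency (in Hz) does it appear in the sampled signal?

25,559 Hz

Nyquist = 100,000/2 = 50,000 Hz; 225,559 Hz exceeds it.
Alias = |225,559 − 2×100,000| = |225,559 − 200,000| = 25,559 Hz.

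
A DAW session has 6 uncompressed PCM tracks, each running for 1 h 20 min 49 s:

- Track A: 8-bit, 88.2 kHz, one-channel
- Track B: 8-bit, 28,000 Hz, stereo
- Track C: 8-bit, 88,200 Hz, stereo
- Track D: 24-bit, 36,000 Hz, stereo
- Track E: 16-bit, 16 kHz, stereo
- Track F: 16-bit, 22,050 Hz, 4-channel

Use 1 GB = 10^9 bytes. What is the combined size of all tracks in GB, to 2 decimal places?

1 h 20 min 49 s = 4,849 s.
Track A: 88,200 × 4,849 × 1 × 1 = 427,681,800 bytes.
Track B: 28,000 × 4,849 × 1 × 2 = 271,544,000 bytes.
Track C: 88,200 × 4,849 × 1 × 2 = 855,363,600 bytes.
Track D: 36,000 × 4,849 × 3 × 2 = 1,047,384,000 bytes.
Track E: 16,000 × 4,849 × 2 × 2 = 310,336,000 bytes.
Track F: 22,050 × 4,849 × 2 × 4 = 855,363,600 bytes.
Total = 3,767,673,000 bytes = 3.77 GB.

3.77 GB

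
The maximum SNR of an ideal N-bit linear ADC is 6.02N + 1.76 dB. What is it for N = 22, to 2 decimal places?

6.02 × 22 + 1.76 = 134.20 dB.

134.20 dB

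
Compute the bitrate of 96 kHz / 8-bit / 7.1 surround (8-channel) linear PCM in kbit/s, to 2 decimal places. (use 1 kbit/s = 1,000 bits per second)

6144.00 kbit/s

Bit rate = 96,000 × 8 × 8 = 6,144,000 bits/s.
= 6144.00 kbit/s.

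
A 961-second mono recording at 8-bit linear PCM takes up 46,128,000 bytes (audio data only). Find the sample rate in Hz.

48,000 Hz

Bytes = sample_rate × seconds × bytes_per_sample × channels.
sample_rate = 46,128,000 / (961 × 1 × 1) = 46,128,000 / 961 = 48,000 Hz.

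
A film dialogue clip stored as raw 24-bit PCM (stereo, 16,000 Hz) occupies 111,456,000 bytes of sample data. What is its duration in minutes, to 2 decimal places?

19.35 minutes

Byte rate = 16,000 × 3 × 2 = 96,000 bytes/s.
Duration = 111,456,000 / 96,000 = 1,161 s.
1,161 s / 60 = 19.35 minutes.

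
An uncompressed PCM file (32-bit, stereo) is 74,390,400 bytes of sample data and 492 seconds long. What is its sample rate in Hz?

Bytes = sample_rate × seconds × bytes_per_sample × channels.
sample_rate = 74,390,400 / (492 × 4 × 2) = 74,390,400 / 3,936 = 18,900 Hz.

18,900 Hz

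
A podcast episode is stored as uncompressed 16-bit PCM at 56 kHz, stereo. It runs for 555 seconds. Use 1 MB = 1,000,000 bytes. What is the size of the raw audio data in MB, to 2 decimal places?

124.32 MB

Bytes = 56,000 samples/s × 555 s × 2 bytes/sample × 2 ch = 124,320,000 bytes.
124,320,000 / 1,000,000 = 124.32 MB.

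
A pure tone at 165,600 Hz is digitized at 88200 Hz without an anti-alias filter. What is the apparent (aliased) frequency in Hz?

10,800 Hz

Nyquist = 88,200/2 = 44,100 Hz; 165,600 Hz exceeds it.
Alias = |165,600 − 2×88,200| = |165,600 − 176,400| = 10,800 Hz.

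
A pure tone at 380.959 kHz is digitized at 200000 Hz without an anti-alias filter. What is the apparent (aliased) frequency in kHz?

Nyquist = 200,000/2 = 100,000 Hz; 380,959 Hz exceeds it.
Alias = |380,959 − 2×200,000| = |380,959 − 400,000| = 19,041 Hz = 19.041 kHz.

19.041 kHz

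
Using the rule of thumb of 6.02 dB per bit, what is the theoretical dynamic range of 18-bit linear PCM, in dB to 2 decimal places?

18 × 6.02 = 108.36 dB.

108.36 dB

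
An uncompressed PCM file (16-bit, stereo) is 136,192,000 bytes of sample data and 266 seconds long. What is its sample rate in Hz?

128,000 Hz

Bytes = sample_rate × seconds × bytes_per_sample × channels.
sample_rate = 136,192,000 / (266 × 2 × 2) = 136,192,000 / 1,064 = 128,000 Hz.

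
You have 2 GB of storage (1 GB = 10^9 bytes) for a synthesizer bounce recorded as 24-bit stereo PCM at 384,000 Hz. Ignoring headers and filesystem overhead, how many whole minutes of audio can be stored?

Uncompressed byte rate = 384,000 × 3 × 2 = 2,304,000 bytes/s.
Capacity = 2 × 1,000,000,000 = 2,000,000,000 bytes.
2,000,000,000 / 2,304,000 ≈ 868.06 s → 14 minutes.

14 minutes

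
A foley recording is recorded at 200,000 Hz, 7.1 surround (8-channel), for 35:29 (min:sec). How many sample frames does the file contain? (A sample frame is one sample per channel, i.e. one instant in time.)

35:29 (min:sec) = 2,129 s.
200,000 samples/s × 2,129 s = 425,800,000 frames.

425,800,000 sample frames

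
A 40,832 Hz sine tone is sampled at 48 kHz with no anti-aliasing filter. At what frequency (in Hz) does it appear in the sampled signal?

7,168 Hz

Nyquist = 48,000/2 = 24,000 Hz; 40,832 Hz exceeds it.
Alias = |40,832 − 1×48,000| = |40,832 − 48,000| = 7,168 Hz.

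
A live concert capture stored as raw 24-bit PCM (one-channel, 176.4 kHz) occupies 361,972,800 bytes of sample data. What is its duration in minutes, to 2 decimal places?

Byte rate = 176,400 × 3 × 1 = 529,200 bytes/s.
Duration = 361,972,800 / 529,200 = 684 s.
684 s / 60 = 11.40 minutes.

11.40 minutes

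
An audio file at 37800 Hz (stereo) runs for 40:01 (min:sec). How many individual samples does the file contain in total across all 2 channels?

40:01 (min:sec) = 2,401 s.
37,800 × 2,401 s × 2 ch = 181,515,600 samples.

181,515,600 samples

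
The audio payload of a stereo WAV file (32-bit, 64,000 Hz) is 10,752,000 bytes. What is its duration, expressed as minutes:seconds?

Byte rate = 64,000 × 4 × 2 = 512,000 bytes/s.
Duration = 10,752,000 / 512,000 = 21 s.
21 s = 0:21.

0:21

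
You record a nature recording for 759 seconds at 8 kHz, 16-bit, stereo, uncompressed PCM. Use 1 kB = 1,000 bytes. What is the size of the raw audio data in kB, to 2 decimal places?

24288.00 kB

Bytes = 8,000 samples/s × 759 s × 2 bytes/sample × 2 ch = 24,288,000 bytes.
24,288,000 / 1,000 = 24288.00 kB.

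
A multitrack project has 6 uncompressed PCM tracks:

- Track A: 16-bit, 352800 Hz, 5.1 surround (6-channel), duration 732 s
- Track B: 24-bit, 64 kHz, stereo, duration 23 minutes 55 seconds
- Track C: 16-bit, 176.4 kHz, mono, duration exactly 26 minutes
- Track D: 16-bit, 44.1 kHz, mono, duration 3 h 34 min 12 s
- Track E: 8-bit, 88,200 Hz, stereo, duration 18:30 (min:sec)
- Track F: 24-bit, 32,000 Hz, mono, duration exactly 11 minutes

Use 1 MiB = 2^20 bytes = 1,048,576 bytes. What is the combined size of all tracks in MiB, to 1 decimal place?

Track A: 352,800 × 732 × 2 × 6 = 3,098,995,200 bytes.
Track B: 23 minutes 55 seconds = 1,435 s; 64,000 × 1,435 × 3 × 2 = 551,040,000 bytes.
Track C: exactly 26 minutes = 1,560 s; 176,400 × 1,560 × 2 × 1 = 550,368,000 bytes.
Track D: 3 h 34 min 12 s = 12,852 s; 44,100 × 12,852 × 2 × 1 = 1,133,546,400 bytes.
Track E: 18:30 (min:sec) = 1,110 s; 88,200 × 1,110 × 1 × 2 = 195,804,000 bytes.
Track F: exactly 11 minutes = 660 s; 32,000 × 660 × 3 × 1 = 63,360,000 bytes.
Total = 5,593,113,600 bytes = 5334.0 MiB.

5334.0 MiB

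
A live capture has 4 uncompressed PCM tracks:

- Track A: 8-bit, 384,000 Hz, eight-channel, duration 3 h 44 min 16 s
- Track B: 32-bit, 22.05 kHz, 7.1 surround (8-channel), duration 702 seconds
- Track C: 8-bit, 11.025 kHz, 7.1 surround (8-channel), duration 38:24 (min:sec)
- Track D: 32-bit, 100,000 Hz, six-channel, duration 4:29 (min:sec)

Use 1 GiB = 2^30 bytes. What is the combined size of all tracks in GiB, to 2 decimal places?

39.75 GiB

Track A: 3 h 44 min 16 s = 13,456 s; 384,000 × 13,456 × 1 × 8 = 41,336,832,000 bytes.
Track B: 22,050 × 702 × 4 × 8 = 495,331,200 bytes.
Track C: 38:24 (min:sec) = 2,304 s; 11,025 × 2,304 × 1 × 8 = 203,212,800 bytes.
Track D: 4:29 (min:sec) = 269 s; 100,000 × 269 × 4 × 6 = 645,600,000 bytes.
Total = 42,680,976,000 bytes = 39.75 GiB.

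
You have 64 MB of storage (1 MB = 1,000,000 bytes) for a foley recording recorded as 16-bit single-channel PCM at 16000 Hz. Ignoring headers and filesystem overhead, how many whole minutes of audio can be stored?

Uncompressed byte rate = 16,000 × 2 × 1 = 32,000 bytes/s.
Capacity = 64 × 1,000,000 = 64,000,000 bytes.
64,000,000 / 32,000 ≈ 2000 s → 33 minutes.

33 minutes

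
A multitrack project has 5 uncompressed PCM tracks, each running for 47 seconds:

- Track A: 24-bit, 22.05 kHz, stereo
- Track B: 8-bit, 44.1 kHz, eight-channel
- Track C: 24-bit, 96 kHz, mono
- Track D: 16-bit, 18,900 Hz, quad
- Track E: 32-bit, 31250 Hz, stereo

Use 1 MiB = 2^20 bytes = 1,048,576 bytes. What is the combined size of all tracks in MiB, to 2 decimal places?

Track A: 22,050 × 47 × 3 × 2 = 6,218,100 bytes.
Track B: 44,100 × 47 × 1 × 8 = 16,581,600 bytes.
Track C: 96,000 × 47 × 3 × 1 = 13,536,000 bytes.
Track D: 18,900 × 47 × 2 × 4 = 7,106,400 bytes.
Track E: 31,250 × 47 × 4 × 2 = 11,750,000 bytes.
Total = 55,192,100 bytes = 52.64 MiB.

52.64 MiB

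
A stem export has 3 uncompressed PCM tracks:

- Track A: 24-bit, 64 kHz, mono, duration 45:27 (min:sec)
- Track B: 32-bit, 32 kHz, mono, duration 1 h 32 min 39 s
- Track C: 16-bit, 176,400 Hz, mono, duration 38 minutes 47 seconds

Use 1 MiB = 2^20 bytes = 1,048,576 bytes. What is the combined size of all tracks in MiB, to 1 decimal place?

1960.9 MiB

Track A: 45:27 (min:sec) = 2,727 s; 64,000 × 2,727 × 3 × 1 = 523,584,000 bytes.
Track B: 1 h 32 min 39 s = 5,559 s; 32,000 × 5,559 × 4 × 1 = 711,552,000 bytes.
Track C: 38 minutes 47 seconds = 2,327 s; 176,400 × 2,327 × 2 × 1 = 820,965,600 bytes.
Total = 2,056,101,600 bytes = 1960.9 MiB.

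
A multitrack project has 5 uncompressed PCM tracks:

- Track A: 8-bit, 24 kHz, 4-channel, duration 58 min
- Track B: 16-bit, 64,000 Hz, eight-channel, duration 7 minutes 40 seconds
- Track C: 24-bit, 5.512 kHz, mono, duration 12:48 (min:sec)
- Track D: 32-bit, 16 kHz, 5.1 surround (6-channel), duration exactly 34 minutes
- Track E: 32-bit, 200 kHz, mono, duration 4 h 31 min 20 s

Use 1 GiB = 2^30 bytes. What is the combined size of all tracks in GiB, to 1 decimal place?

13.6 GiB

Track A: 58 min = 3,480 s; 24,000 × 3,480 × 1 × 4 = 334,080,000 bytes.
Track B: 7 minutes 40 seconds = 460 s; 64,000 × 460 × 2 × 8 = 471,040,000 bytes.
Track C: 12:48 (min:sec) = 768 s; 5,512 × 768 × 3 × 1 = 12,699,648 bytes.
Track D: exactly 34 minutes = 2,040 s; 16,000 × 2,040 × 4 × 6 = 783,360,000 bytes.
Track E: 4 h 31 min 20 s = 16,280 s; 200,000 × 16,280 × 4 × 1 = 13,024,000,000 bytes.
Total = 14,625,179,648 bytes = 13.6 GiB.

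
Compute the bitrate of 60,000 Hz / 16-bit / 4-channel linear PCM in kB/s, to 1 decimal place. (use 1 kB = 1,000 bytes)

Bit rate = 60,000 × 16 × 4 = 3,840,000 bits/s.
3,840,000 / 8 = 480,000 B/s = 480.0 kB/s.

480.0 kB/s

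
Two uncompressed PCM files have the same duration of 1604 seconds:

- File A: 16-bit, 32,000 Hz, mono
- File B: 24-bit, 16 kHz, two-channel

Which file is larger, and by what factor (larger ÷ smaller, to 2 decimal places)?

File B, by a factor of 1.50

File A: 32,000 × 2 × 1 = 64,000 bytes/s.
File B: 16,000 × 3 × 2 = 96,000 bytes/s.
File B is larger; ratio = 153,984,000 / 102,656,000 = 1.50.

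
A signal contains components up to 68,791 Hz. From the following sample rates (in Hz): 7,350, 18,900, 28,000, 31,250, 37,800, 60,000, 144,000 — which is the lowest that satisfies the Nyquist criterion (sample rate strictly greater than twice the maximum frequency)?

Need sample rate > 2 × 68,791 = 137,582 Hz.
Lowest listed rate above 137,582 Hz is 144,000 Hz.

144,000 Hz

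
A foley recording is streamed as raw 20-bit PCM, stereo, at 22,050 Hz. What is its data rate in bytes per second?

110,250 bytes/s

Bit rate = 22,050 × 20 × 2 = 882,000 bits/s.
882,000 / 8 = 110,250 bytes/s.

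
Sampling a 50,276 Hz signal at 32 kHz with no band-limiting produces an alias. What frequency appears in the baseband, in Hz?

Nyquist = 32,000/2 = 16,000 Hz; 50,276 Hz exceeds it.
Alias = |50,276 − 2×32,000| = |50,276 − 64,000| = 13,724 Hz.

13,724 Hz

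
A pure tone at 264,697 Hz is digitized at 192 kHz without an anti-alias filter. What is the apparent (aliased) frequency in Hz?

72,697 Hz

Nyquist = 192,000/2 = 96,000 Hz; 264,697 Hz exceeds it.
Alias = |264,697 − 1×192,000| = |264,697 − 192,000| = 72,697 Hz.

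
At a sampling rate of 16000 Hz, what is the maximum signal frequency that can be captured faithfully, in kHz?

8 kHz

Nyquist frequency = sample rate / 2 = 16,000 / 2 = 8 kHz.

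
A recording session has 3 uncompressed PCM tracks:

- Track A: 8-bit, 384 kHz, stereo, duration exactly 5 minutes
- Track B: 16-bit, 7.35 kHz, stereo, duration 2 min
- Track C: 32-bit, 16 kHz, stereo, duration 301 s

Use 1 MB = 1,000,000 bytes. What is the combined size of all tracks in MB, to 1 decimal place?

Track A: exactly 5 minutes = 300 s; 384,000 × 300 × 1 × 2 = 230,400,000 bytes.
Track B: 2 min = 120 s; 7,350 × 120 × 2 × 2 = 3,528,000 bytes.
Track C: 16,000 × 301 × 4 × 2 = 38,528,000 bytes.
Total = 272,456,000 bytes = 272.5 MB.

272.5 MB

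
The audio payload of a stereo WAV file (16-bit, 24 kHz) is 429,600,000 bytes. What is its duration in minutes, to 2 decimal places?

Byte rate = 24,000 × 2 × 2 = 96,000 bytes/s.
Duration = 429,600,000 / 96,000 = 4,475 s.
4,475 s / 60 = 74.58 minutes.

74.58 minutes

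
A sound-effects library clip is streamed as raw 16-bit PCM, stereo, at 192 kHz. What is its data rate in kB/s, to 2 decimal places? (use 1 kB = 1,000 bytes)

Bit rate = 192,000 × 16 × 2 = 6,144,000 bits/s.
6,144,000 / 8 = 768,000 B/s = 768.00 kB/s.

768.00 kB/s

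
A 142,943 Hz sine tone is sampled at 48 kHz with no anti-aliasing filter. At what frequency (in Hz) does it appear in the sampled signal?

1,057 Hz

Nyquist = 48,000/2 = 24,000 Hz; 142,943 Hz exceeds it.
Alias = |142,943 − 3×48,000| = |142,943 − 144,000| = 1,057 Hz.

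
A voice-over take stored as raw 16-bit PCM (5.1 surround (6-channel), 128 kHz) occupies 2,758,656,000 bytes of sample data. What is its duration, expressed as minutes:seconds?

29:56

Byte rate = 128,000 × 2 × 6 = 1,536,000 bytes/s.
Duration = 2,758,656,000 / 1,536,000 = 1,796 s.
1,796 s = 29:56.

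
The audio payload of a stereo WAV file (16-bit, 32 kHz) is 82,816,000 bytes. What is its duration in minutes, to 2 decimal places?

10.78 minutes

Byte rate = 32,000 × 2 × 2 = 128,000 bytes/s.
Duration = 82,816,000 / 128,000 = 647 s.
647 s / 60 = 10.78 minutes.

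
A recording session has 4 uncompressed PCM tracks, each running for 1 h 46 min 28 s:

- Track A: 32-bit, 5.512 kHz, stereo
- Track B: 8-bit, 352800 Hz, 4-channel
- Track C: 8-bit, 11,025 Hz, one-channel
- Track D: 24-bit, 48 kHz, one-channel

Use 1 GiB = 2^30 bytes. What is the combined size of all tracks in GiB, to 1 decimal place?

1 h 46 min 28 s = 6,388 s.
Track A: 5,512 × 6,388 × 4 × 2 = 281,685,248 bytes.
Track B: 352,800 × 6,388 × 1 × 4 = 9,014,745,600 bytes.
Track C: 11,025 × 6,388 × 1 × 1 = 70,427,700 bytes.
Track D: 48,000 × 6,388 × 3 × 1 = 919,872,000 bytes.
Total = 10,286,730,548 bytes = 9.6 GiB.

9.6 GiB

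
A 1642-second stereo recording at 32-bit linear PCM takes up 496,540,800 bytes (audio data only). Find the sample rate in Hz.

Bytes = sample_rate × seconds × bytes_per_sample × channels.
sample_rate = 496,540,800 / (1,642 × 4 × 2) = 496,540,800 / 13,136 = 37,800 Hz.

37,800 Hz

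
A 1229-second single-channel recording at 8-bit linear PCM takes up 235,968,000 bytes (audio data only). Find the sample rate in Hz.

Bytes = sample_rate × seconds × bytes_per_sample × channels.
sample_rate = 235,968,000 / (1,229 × 1 × 1) = 235,968,000 / 1,229 = 192,000 Hz.

192,000 Hz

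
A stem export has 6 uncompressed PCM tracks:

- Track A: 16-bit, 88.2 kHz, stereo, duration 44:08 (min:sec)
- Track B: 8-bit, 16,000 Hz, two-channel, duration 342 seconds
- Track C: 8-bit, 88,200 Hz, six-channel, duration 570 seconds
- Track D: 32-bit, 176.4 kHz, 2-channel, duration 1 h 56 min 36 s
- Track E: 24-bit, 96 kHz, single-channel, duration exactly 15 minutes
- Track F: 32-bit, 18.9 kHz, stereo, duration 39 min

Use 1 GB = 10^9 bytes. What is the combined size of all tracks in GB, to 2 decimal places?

Track A: 44:08 (min:sec) = 2,648 s; 88,200 × 2,648 × 2 × 2 = 934,214,400 bytes.
Track B: 16,000 × 342 × 1 × 2 = 10,944,000 bytes.
Track C: 88,200 × 570 × 1 × 6 = 301,644,000 bytes.
Track D: 1 h 56 min 36 s = 6,996 s; 176,400 × 6,996 × 4 × 2 = 9,872,755,200 bytes.
Track E: exactly 15 minutes = 900 s; 96,000 × 900 × 3 × 1 = 259,200,000 bytes.
Track F: 39 min = 2,340 s; 18,900 × 2,340 × 4 × 2 = 353,808,000 bytes.
Total = 11,732,565,600 bytes = 11.73 GB.

11.73 GB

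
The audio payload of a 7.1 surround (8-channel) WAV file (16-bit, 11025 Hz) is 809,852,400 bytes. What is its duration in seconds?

Byte rate = 11,025 × 2 × 8 = 176,400 bytes/s.
Duration = 809,852,400 / 176,400 = 4,591 s.

4,591 seconds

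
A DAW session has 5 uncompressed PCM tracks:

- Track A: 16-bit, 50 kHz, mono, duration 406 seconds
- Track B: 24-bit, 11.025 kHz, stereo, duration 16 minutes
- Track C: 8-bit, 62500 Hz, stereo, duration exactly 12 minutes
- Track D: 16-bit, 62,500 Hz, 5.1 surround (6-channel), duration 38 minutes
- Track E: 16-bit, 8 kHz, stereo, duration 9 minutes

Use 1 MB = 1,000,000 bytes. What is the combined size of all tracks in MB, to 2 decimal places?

Track A: 50,000 × 406 × 2 × 1 = 40,600,000 bytes.
Track B: 16 minutes = 960 s; 11,025 × 960 × 3 × 2 = 63,504,000 bytes.
Track C: exactly 12 minutes = 720 s; 62,500 × 720 × 1 × 2 = 90,000,000 bytes.
Track D: 38 minutes = 2,280 s; 62,500 × 2,280 × 2 × 6 = 1,710,000,000 bytes.
Track E: 9 minutes = 540 s; 8,000 × 540 × 2 × 2 = 17,280,000 bytes.
Total = 1,921,384,000 bytes = 1921.38 MB.

1921.38 MB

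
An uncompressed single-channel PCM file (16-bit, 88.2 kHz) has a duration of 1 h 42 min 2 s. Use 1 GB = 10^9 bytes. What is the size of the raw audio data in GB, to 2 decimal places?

1.08 GB

Duration = 1 h 42 min 2 s = 6,122 s.
Bytes = 88,200 samples/s × 6,122 s × 2 bytes/sample × 1 ch = 1,079,920,800 bytes.
1,079,920,800 / 1,000,000,000 = 1.08 GB.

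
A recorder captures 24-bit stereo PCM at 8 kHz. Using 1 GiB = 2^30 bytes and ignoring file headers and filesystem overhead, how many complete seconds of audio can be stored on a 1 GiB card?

22,369 seconds

Uncompressed byte rate = 8,000 × 3 × 2 = 48,000 bytes/s.
Capacity = 1 × 1,073,741,824 = 1,073,741,824 bytes.
1,073,741,824 / 48,000 ≈ 22369.62 s → 22,369 seconds.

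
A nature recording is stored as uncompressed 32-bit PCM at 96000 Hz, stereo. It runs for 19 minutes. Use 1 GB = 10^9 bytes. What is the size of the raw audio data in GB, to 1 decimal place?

Duration = 19 minutes = 1,140 s.
Bytes = 96,000 samples/s × 1,140 s × 4 bytes/sample × 2 ch = 875,520,000 bytes.
875,520,000 / 1,000,000,000 = 0.9 GB.

0.9 GB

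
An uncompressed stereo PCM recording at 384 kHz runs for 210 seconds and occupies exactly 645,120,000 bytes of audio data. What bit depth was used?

Bytes per sample = 645,120,000 / (384,000 × 210 × 2) = 645,120,000 / 161,280,000 = 4.
Bit depth = 4 × 8 = 32 bits.

32 bits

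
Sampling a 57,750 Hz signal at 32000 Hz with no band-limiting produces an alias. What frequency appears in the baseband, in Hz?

Nyquist = 32,000/2 = 16,000 Hz; 57,750 Hz exceeds it.
Alias = |57,750 − 2×32,000| = |57,750 − 64,000| = 6,250 Hz.

6,250 Hz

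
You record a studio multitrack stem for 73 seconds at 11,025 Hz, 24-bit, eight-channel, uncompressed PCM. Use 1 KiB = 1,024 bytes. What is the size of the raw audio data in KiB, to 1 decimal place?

Bytes = 11,025 samples/s × 73 s × 3 bytes/sample × 8 ch = 19,315,800 bytes.
19,315,800 / 1,024 = 18863.1 KiB.

18863.1 KiB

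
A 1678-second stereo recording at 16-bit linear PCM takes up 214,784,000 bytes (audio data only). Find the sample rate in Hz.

Bytes = sample_rate × seconds × bytes_per_sample × channels.
sample_rate = 214,784,000 / (1,678 × 2 × 2) = 214,784,000 / 6,712 = 32,000 Hz.

32,000 Hz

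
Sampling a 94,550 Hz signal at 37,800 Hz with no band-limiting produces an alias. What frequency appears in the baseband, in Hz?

Nyquist = 37,800/2 = 18,900 Hz; 94,550 Hz exceeds it.
Alias = |94,550 − 3×37,800| = |94,550 − 113,400| = 18,850 Hz.

18,850 Hz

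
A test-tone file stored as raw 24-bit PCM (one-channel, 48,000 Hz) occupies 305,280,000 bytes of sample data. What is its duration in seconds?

2,120 seconds

Byte rate = 48,000 × 3 × 1 = 144,000 bytes/s.
Duration = 305,280,000 / 144,000 = 2,120 s.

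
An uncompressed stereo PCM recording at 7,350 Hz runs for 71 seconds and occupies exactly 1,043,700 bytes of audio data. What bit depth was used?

Bytes per sample = 1,043,700 / (7,350 × 71 × 2) = 1,043,700 / 1,043,700 = 1.
Bit depth = 1 × 8 = 8 bits.

8 bits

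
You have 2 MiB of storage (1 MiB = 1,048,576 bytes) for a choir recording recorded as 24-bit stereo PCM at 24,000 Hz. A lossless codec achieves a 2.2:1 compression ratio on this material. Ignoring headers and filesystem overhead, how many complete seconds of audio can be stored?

Uncompressed byte rate = 24,000 × 3 × 2 = 144,000 bytes/s.
After 2.2:1 compression, effective rate ≈ 65454.55 bytes/s.
Capacity = 2 × 1,048,576 = 2,097,152 bytes.
2,097,152 / effective rate ≈ 32.04 s → 32 seconds.

32 seconds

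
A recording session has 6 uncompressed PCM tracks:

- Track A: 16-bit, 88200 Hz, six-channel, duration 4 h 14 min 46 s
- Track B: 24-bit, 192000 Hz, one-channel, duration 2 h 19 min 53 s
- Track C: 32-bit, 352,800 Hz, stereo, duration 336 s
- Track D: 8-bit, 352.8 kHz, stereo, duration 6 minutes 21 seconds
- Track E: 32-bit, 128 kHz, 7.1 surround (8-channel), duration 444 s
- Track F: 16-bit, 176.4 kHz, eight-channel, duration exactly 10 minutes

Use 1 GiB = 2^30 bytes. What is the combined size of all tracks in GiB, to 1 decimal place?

Track A: 4 h 14 min 46 s = 15,286 s; 88,200 × 15,286 × 2 × 6 = 16,178,702,400 bytes.
Track B: 2 h 19 min 53 s = 8,393 s; 192,000 × 8,393 × 3 × 1 = 4,834,368,000 bytes.
Track C: 352,800 × 336 × 4 × 2 = 948,326,400 bytes.
Track D: 6 minutes 21 seconds = 381 s; 352,800 × 381 × 1 × 2 = 268,833,600 bytes.
Track E: 128,000 × 444 × 4 × 8 = 1,818,624,000 bytes.
Track F: exactly 10 minutes = 600 s; 176,400 × 600 × 2 × 8 = 1,693,440,000 bytes.
Total = 25,742,294,400 bytes = 24.0 GiB.

24.0 GiB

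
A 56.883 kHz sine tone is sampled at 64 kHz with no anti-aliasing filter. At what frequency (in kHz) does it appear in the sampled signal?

7.117 kHz

Nyquist = 64,000/2 = 32,000 Hz; 56,883 Hz exceeds it.
Alias = |56,883 − 1×64,000| = |56,883 − 64,000| = 7,117 Hz = 7.117 kHz.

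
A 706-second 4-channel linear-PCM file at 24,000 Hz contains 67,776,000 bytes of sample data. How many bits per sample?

8 bits

Bytes per sample = 67,776,000 / (24,000 × 706 × 4) = 67,776,000 / 67,776,000 = 1.
Bit depth = 1 × 8 = 8 bits.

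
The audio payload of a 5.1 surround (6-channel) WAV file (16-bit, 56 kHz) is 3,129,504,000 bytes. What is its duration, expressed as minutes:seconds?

Byte rate = 56,000 × 2 × 6 = 672,000 bytes/s.
Duration = 3,129,504,000 / 672,000 = 4,657 s.
4,657 s = 77:37.

77:37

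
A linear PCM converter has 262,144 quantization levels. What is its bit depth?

log2(262,144) = 18.

18 bits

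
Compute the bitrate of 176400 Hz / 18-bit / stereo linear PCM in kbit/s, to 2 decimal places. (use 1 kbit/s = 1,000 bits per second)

6350.40 kbit/s

Bit rate = 176,400 × 18 × 2 = 6,350,400 bits/s.
= 6350.40 kbit/s.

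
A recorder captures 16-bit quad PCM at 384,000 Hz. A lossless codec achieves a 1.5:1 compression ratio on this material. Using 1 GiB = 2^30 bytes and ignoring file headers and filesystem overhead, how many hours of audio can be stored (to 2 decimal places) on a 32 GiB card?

4.66 hours

Uncompressed byte rate = 384,000 × 2 × 4 = 3,072,000 bytes/s.
After 1.5:1 compression, effective rate ≈ 2048000 bytes/s.
Capacity = 32 × 1,073,741,824 = 34,359,738,368 bytes.
34,359,738,368 / effective rate ≈ 16777.22 s → 4.66 hours.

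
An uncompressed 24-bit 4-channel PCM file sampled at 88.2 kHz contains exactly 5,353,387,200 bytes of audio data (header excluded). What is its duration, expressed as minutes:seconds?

84:18

Byte rate = 88,200 × 3 × 4 = 1,058,400 bytes/s.
Duration = 5,353,387,200 / 1,058,400 = 5,058 s.
5,058 s = 84:18.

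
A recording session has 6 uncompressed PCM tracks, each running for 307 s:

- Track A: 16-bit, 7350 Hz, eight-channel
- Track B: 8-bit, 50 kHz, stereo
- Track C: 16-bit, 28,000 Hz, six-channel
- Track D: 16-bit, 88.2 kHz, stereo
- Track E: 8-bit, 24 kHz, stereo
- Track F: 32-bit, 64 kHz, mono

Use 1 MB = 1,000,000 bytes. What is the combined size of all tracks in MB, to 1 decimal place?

Track A: 7,350 × 307 × 2 × 8 = 36,103,200 bytes.
Track B: 50,000 × 307 × 1 × 2 = 30,700,000 bytes.
Track C: 28,000 × 307 × 2 × 6 = 103,152,000 bytes.
Track D: 88,200 × 307 × 2 × 2 = 108,309,600 bytes.
Track E: 24,000 × 307 × 1 × 2 = 14,736,000 bytes.
Track F: 64,000 × 307 × 4 × 1 = 78,592,000 bytes.
Total = 371,592,800 bytes = 371.6 MB.

371.6 MB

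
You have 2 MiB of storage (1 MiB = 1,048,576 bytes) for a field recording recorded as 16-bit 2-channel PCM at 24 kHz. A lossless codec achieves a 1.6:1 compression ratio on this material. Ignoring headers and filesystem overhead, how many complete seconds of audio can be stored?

Uncompressed byte rate = 24,000 × 2 × 2 = 96,000 bytes/s.
After 1.6:1 compression, effective rate ≈ 60000 bytes/s.
Capacity = 2 × 1,048,576 = 2,097,152 bytes.
2,097,152 / effective rate ≈ 34.95 s → 34 seconds.

34 seconds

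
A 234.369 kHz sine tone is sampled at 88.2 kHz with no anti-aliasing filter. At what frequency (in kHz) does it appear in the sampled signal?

Nyquist = 88,200/2 = 44,100 Hz; 234,369 Hz exceeds it.
Alias = |234,369 − 3×88,200| = |234,369 − 264,600| = 30,231 Hz = 30.231 kHz.

30.231 kHz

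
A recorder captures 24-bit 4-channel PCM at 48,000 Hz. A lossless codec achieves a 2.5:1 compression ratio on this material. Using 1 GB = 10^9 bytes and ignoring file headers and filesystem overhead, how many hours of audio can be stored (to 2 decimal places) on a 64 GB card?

77.16 hours

Uncompressed byte rate = 48,000 × 3 × 4 = 576,000 bytes/s.
After 2.5:1 compression, effective rate ≈ 230400 bytes/s.
Capacity = 64 × 1,000,000,000 = 64,000,000,000 bytes.
64,000,000,000 / effective rate ≈ 277777.78 s → 77.16 hours.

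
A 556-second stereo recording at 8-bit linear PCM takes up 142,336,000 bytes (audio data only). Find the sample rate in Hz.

128,000 Hz

Bytes = sample_rate × seconds × bytes_per_sample × channels.
sample_rate = 142,336,000 / (556 × 1 × 2) = 142,336,000 / 1,112 = 128,000 Hz.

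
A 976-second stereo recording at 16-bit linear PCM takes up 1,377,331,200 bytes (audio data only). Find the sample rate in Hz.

352,800 Hz

Bytes = sample_rate × seconds × bytes_per_sample × channels.
sample_rate = 1,377,331,200 / (976 × 2 × 2) = 1,377,331,200 / 3,904 = 352,800 Hz.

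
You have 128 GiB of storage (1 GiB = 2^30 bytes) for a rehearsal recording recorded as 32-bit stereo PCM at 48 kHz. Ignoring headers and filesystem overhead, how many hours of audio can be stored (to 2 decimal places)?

99.42 hours

Uncompressed byte rate = 48,000 × 4 × 2 = 384,000 bytes/s.
Capacity = 128 × 1,073,741,824 = 137,438,953,472 bytes.
137,438,953,472 / 384,000 ≈ 357913.94 s → 99.42 hours.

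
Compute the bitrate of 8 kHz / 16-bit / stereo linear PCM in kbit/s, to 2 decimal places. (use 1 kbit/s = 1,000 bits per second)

256.00 kbit/s

Bit rate = 8,000 × 16 × 2 = 256,000 bits/s.
= 256.00 kbit/s.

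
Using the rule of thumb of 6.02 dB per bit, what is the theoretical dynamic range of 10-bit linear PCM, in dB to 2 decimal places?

60.20 dB

10 × 6.02 = 60.20 dB.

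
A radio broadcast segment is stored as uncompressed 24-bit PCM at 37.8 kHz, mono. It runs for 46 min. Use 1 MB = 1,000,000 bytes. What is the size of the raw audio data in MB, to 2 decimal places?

312.98 MB

Duration = 46 min = 2,760 s.
Bytes = 37,800 samples/s × 2,760 s × 3 bytes/sample × 1 ch = 312,984,000 bytes.
312,984,000 / 1,000,000 = 312.98 MB.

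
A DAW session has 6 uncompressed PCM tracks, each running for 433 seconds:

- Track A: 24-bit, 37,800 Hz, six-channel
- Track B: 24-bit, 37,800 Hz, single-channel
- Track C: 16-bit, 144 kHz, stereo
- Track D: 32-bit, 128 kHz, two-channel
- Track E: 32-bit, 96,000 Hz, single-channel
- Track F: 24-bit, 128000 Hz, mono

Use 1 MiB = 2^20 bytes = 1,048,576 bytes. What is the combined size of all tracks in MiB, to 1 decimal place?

1305.6 MiB

Track A: 37,800 × 433 × 3 × 6 = 294,613,200 bytes.
Track B: 37,800 × 433 × 3 × 1 = 49,102,200 bytes.
Track C: 144,000 × 433 × 2 × 2 = 249,408,000 bytes.
Track D: 128,000 × 433 × 4 × 2 = 443,392,000 bytes.
Track E: 96,000 × 433 × 4 × 1 = 166,272,000 bytes.
Track F: 128,000 × 433 × 3 × 1 = 166,272,000 bytes.
Total = 1,369,059,400 bytes = 1305.6 MiB.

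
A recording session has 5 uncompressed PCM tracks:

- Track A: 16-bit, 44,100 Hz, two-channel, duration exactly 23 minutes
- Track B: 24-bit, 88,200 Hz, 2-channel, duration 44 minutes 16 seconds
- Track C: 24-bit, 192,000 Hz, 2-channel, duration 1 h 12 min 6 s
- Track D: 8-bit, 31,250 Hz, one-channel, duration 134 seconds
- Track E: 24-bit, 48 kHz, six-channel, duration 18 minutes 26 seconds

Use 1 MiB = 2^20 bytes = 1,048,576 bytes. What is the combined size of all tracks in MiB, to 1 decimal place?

7240.6 MiB

Track A: exactly 23 minutes = 1,380 s; 44,100 × 1,380 × 2 × 2 = 243,432,000 bytes.
Track B: 44 minutes 16 seconds = 2,656 s; 88,200 × 2,656 × 3 × 2 = 1,405,555,200 bytes.
Track C: 1 h 12 min 6 s = 4,326 s; 192,000 × 4,326 × 3 × 2 = 4,983,552,000 bytes.
Track D: 31,250 × 134 × 1 × 1 = 4,187,500 bytes.
Track E: 18 minutes 26 seconds = 1,106 s; 48,000 × 1,106 × 3 × 6 = 955,584,000 bytes.
Total = 7,592,310,700 bytes = 7240.6 MiB.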